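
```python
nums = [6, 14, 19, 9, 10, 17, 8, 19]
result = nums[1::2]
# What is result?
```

nums has length 8. The slice nums[1::2] selects indices [1, 3, 5, 7] (1->14, 3->9, 5->17, 7->19), giving [14, 9, 17, 19].

[14, 9, 17, 19]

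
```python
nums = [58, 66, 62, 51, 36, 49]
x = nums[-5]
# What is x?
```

nums has length 6. Negative index -5 maps to positive index 6 + (-5) = 1. nums[1] = 66.

66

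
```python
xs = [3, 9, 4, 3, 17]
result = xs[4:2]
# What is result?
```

xs has length 5. The slice xs[4:2] resolves to an empty index range, so the result is [].

[]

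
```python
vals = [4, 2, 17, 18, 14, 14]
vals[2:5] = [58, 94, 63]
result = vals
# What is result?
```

vals starts as [4, 2, 17, 18, 14, 14] (length 6). The slice vals[2:5] covers indices [2, 3, 4] with values [17, 18, 14]. Replacing that slice with [58, 94, 63] (same length) produces [4, 2, 58, 94, 63, 14].

[4, 2, 58, 94, 63, 14]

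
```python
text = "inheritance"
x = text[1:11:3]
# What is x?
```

text has length 11. The slice text[1:11:3] selects indices [1, 4, 7, 10] (1->'n', 4->'r', 7->'a', 10->'e'), giving 'nrae'.

'nrae'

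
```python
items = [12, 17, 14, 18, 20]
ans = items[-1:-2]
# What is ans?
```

items has length 5. The slice items[-1:-2] resolves to an empty index range, so the result is [].

[]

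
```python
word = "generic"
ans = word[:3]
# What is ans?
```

word has length 7. The slice word[:3] selects indices [0, 1, 2] (0->'g', 1->'e', 2->'n'), giving 'gen'.

'gen'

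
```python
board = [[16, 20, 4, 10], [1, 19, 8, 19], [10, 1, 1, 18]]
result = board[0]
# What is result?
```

board has 3 rows. Row 0 is [16, 20, 4, 10].

[16, 20, 4, 10]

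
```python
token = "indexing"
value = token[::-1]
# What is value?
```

token has length 8. The slice token[::-1] selects indices [7, 6, 5, 4, 3, 2, 1, 0] (7->'g', 6->'n', 5->'i', 4->'x', 3->'e', 2->'d', 1->'n', 0->'i'), giving 'gnixedni'.

'gnixedni'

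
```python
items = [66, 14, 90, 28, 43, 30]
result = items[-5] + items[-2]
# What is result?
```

items has length 6. Negative index -5 maps to positive index 6 + (-5) = 1. items[1] = 14.
items has length 6. Negative index -2 maps to positive index 6 + (-2) = 4. items[4] = 43.
Sum: 14 + 43 = 57.

57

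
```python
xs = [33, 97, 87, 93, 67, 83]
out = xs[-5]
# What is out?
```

xs has length 6. Negative index -5 maps to positive index 6 + (-5) = 1. xs[1] = 97.

97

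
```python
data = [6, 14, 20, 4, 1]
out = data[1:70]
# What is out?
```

data has length 5. The slice data[1:70] selects indices [1, 2, 3, 4] (1->14, 2->20, 3->4, 4->1), giving [14, 20, 4, 1].

[14, 20, 4, 1]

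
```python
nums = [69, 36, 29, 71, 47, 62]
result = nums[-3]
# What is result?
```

nums has length 6. Negative index -3 maps to positive index 6 + (-3) = 3. nums[3] = 71.

71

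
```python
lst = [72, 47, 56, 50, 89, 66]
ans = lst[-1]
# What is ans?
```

lst has length 6. Negative index -1 maps to positive index 6 + (-1) = 5. lst[5] = 66.

66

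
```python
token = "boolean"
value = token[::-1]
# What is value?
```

token has length 7. The slice token[::-1] selects indices [6, 5, 4, 3, 2, 1, 0] (6->'n', 5->'a', 4->'e', 3->'l', 2->'o', 1->'o', 0->'b'), giving 'naeloob'.

'naeloob'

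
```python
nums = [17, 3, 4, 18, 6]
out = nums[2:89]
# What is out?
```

nums has length 5. The slice nums[2:89] selects indices [2, 3, 4] (2->4, 3->18, 4->6), giving [4, 18, 6].

[4, 18, 6]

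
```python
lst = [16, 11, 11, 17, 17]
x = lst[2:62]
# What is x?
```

lst has length 5. The slice lst[2:62] selects indices [2, 3, 4] (2->11, 3->17, 4->17), giving [11, 17, 17].

[11, 17, 17]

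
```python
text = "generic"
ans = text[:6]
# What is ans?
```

text has length 7. The slice text[:6] selects indices [0, 1, 2, 3, 4, 5] (0->'g', 1->'e', 2->'n', 3->'e', 4->'r', 5->'i'), giving 'generi'.

'generi'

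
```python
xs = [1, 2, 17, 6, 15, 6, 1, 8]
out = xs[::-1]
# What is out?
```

xs has length 8. The slice xs[::-1] selects indices [7, 6, 5, 4, 3, 2, 1, 0] (7->8, 6->1, 5->6, 4->15, 3->6, 2->17, 1->2, 0->1), giving [8, 1, 6, 15, 6, 17, 2, 1].

[8, 1, 6, 15, 6, 17, 2, 1]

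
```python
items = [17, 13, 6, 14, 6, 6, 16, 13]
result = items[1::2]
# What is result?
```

items has length 8. The slice items[1::2] selects indices [1, 3, 5, 7] (1->13, 3->14, 5->6, 7->13), giving [13, 14, 6, 13].

[13, 14, 6, 13]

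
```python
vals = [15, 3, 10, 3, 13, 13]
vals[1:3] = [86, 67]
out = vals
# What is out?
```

vals starts as [15, 3, 10, 3, 13, 13] (length 6). The slice vals[1:3] covers indices [1, 2] with values [3, 10]. Replacing that slice with [86, 67] (same length) produces [15, 86, 67, 3, 13, 13].

[15, 86, 67, 3, 13, 13]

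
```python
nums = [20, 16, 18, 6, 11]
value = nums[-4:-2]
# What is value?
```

nums has length 5. The slice nums[-4:-2] selects indices [1, 2] (1->16, 2->18), giving [16, 18].

[16, 18]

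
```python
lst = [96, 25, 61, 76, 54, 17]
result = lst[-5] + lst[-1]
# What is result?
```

lst has length 6. Negative index -5 maps to positive index 6 + (-5) = 1. lst[1] = 25.
lst has length 6. Negative index -1 maps to positive index 6 + (-1) = 5. lst[5] = 17.
Sum: 25 + 17 = 42.

42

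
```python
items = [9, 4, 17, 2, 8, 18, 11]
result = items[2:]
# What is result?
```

items has length 7. The slice items[2:] selects indices [2, 3, 4, 5, 6] (2->17, 3->2, 4->8, 5->18, 6->11), giving [17, 2, 8, 18, 11].

[17, 2, 8, 18, 11]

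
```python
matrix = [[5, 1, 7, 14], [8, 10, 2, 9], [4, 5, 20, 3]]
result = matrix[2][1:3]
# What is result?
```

matrix[2] = [4, 5, 20, 3]. matrix[2] has length 4. The slice matrix[2][1:3] selects indices [1, 2] (1->5, 2->20), giving [5, 20].

[5, 20]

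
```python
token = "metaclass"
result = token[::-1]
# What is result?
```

token has length 9. The slice token[::-1] selects indices [8, 7, 6, 5, 4, 3, 2, 1, 0] (8->'s', 7->'s', 6->'a', 5->'l', 4->'c', 3->'a', 2->'t', 1->'e', 0->'m'), giving 'ssalcatem'.

'ssalcatem'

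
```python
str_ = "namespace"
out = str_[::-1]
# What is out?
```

str_ has length 9. The slice str_[::-1] selects indices [8, 7, 6, 5, 4, 3, 2, 1, 0] (8->'e', 7->'c', 6->'a', 5->'p', 4->'s', 3->'e', 2->'m', 1->'a', 0->'n'), giving 'ecapseman'.

'ecapseman'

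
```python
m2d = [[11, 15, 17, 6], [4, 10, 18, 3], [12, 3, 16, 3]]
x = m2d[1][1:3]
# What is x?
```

m2d[1] = [4, 10, 18, 3]. m2d[1] has length 4. The slice m2d[1][1:3] selects indices [1, 2] (1->10, 2->18), giving [10, 18].

[10, 18]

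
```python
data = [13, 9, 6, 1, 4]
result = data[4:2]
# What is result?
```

data has length 5. The slice data[4:2] resolves to an empty index range, so the result is [].

[]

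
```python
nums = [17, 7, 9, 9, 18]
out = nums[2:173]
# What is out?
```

nums has length 5. The slice nums[2:173] selects indices [2, 3, 4] (2->9, 3->9, 4->18), giving [9, 9, 18].

[9, 9, 18]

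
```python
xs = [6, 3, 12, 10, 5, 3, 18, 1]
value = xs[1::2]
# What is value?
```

xs has length 8. The slice xs[1::2] selects indices [1, 3, 5, 7] (1->3, 3->10, 5->3, 7->1), giving [3, 10, 3, 1].

[3, 10, 3, 1]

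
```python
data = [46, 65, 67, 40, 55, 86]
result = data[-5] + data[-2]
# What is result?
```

data has length 6. Negative index -5 maps to positive index 6 + (-5) = 1. data[1] = 65.
data has length 6. Negative index -2 maps to positive index 6 + (-2) = 4. data[4] = 55.
Sum: 65 + 55 = 120.

120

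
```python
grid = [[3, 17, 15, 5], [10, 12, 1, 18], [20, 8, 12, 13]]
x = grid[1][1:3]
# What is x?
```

grid[1] = [10, 12, 1, 18]. grid[1] has length 4. The slice grid[1][1:3] selects indices [1, 2] (1->12, 2->1), giving [12, 1].

[12, 1]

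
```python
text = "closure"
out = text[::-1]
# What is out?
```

text has length 7. The slice text[::-1] selects indices [6, 5, 4, 3, 2, 1, 0] (6->'e', 5->'r', 4->'u', 3->'s', 2->'o', 1->'l', 0->'c'), giving 'erusolc'.

'erusolc'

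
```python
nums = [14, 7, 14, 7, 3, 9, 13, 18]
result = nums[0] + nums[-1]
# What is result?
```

nums has length 8. nums[0] = 14.
nums has length 8. Negative index -1 maps to positive index 8 + (-1) = 7. nums[7] = 18.
Sum: 14 + 18 = 32.

32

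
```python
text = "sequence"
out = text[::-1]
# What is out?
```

text has length 8. The slice text[::-1] selects indices [7, 6, 5, 4, 3, 2, 1, 0] (7->'e', 6->'c', 5->'n', 4->'e', 3->'u', 2->'q', 1->'e', 0->'s'), giving 'ecneuqes'.

'ecneuqes'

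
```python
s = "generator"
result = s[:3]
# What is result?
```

s has length 9. The slice s[:3] selects indices [0, 1, 2] (0->'g', 1->'e', 2->'n'), giving 'gen'.

'gen'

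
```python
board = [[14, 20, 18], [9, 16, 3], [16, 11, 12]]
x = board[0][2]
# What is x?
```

board[0] = [14, 20, 18]. Taking column 2 of that row yields 18.

18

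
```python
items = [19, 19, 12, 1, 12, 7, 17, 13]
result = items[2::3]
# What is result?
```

items has length 8. The slice items[2::3] selects indices [2, 5] (2->12, 5->7), giving [12, 7].

[12, 7]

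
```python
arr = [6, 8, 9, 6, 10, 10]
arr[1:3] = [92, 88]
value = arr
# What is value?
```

arr starts as [6, 8, 9, 6, 10, 10] (length 6). The slice arr[1:3] covers indices [1, 2] with values [8, 9]. Replacing that slice with [92, 88] (same length) produces [6, 92, 88, 6, 10, 10].

[6, 92, 88, 6, 10, 10]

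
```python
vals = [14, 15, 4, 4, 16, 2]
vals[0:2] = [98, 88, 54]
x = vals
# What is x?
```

vals starts as [14, 15, 4, 4, 16, 2] (length 6). The slice vals[0:2] covers indices [0, 1] with values [14, 15]. Replacing that slice with [98, 88, 54] (different length) produces [98, 88, 54, 4, 4, 16, 2].

[98, 88, 54, 4, 4, 16, 2]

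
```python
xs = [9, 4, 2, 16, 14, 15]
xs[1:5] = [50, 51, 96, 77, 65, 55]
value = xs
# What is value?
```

xs starts as [9, 4, 2, 16, 14, 15] (length 6). The slice xs[1:5] covers indices [1, 2, 3, 4] with values [4, 2, 16, 14]. Replacing that slice with [50, 51, 96, 77, 65, 55] (different length) produces [9, 50, 51, 96, 77, 65, 55, 15].

[9, 50, 51, 96, 77, 65, 55, 15]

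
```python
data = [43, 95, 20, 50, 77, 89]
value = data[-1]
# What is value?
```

data has length 6. Negative index -1 maps to positive index 6 + (-1) = 5. data[5] = 89.

89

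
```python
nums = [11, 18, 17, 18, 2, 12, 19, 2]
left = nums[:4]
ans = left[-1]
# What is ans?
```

nums has length 8. The slice nums[:4] selects indices [0, 1, 2, 3] (0->11, 1->18, 2->17, 3->18), giving [11, 18, 17, 18]. So left = [11, 18, 17, 18]. Then left[-1] = 18.

18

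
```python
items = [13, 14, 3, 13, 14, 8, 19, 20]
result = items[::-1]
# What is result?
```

items has length 8. The slice items[::-1] selects indices [7, 6, 5, 4, 3, 2, 1, 0] (7->20, 6->19, 5->8, 4->14, 3->13, 2->3, 1->14, 0->13), giving [20, 19, 8, 14, 13, 3, 14, 13].

[20, 19, 8, 14, 13, 3, 14, 13]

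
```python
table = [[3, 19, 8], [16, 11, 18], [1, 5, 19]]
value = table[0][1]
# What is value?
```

table[0] = [3, 19, 8]. Taking column 1 of that row yields 19.

19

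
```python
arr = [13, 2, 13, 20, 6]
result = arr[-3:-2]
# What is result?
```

arr has length 5. The slice arr[-3:-2] selects indices [2] (2->13), giving [13].

[13]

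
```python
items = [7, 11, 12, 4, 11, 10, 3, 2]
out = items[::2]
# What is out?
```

items has length 8. The slice items[::2] selects indices [0, 2, 4, 6] (0->7, 2->12, 4->11, 6->3), giving [7, 12, 11, 3].

[7, 12, 11, 3]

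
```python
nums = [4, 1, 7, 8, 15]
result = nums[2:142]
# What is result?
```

nums has length 5. The slice nums[2:142] selects indices [2, 3, 4] (2->7, 3->8, 4->15), giving [7, 8, 15].

[7, 8, 15]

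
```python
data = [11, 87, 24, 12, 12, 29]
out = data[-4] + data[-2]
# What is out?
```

data has length 6. Negative index -4 maps to positive index 6 + (-4) = 2. data[2] = 24.
data has length 6. Negative index -2 maps to positive index 6 + (-2) = 4. data[4] = 12.
Sum: 24 + 12 = 36.

36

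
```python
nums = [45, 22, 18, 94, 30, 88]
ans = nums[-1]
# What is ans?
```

nums has length 6. Negative index -1 maps to positive index 6 + (-1) = 5. nums[5] = 88.

88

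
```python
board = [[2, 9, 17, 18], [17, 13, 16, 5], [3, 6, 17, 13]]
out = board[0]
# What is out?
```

board has 3 rows. Row 0 is [2, 9, 17, 18].

[2, 9, 17, 18]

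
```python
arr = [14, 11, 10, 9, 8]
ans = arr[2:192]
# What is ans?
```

arr has length 5. The slice arr[2:192] selects indices [2, 3, 4] (2->10, 3->9, 4->8), giving [10, 9, 8].

[10, 9, 8]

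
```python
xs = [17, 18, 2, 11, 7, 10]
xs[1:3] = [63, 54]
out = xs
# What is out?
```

xs starts as [17, 18, 2, 11, 7, 10] (length 6). The slice xs[1:3] covers indices [1, 2] with values [18, 2]. Replacing that slice with [63, 54] (same length) produces [17, 63, 54, 11, 7, 10].

[17, 63, 54, 11, 7, 10]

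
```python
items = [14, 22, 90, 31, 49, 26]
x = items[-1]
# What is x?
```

items has length 6. Negative index -1 maps to positive index 6 + (-1) = 5. items[5] = 26.

26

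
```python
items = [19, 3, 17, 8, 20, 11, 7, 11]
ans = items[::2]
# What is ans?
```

items has length 8. The slice items[::2] selects indices [0, 2, 4, 6] (0->19, 2->17, 4->20, 6->7), giving [19, 17, 20, 7].

[19, 17, 20, 7]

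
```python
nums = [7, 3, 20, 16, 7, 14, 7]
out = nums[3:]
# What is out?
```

nums has length 7. The slice nums[3:] selects indices [3, 4, 5, 6] (3->16, 4->7, 5->14, 6->7), giving [16, 7, 14, 7].

[16, 7, 14, 7]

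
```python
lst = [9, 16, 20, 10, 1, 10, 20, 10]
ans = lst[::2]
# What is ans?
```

lst has length 8. The slice lst[::2] selects indices [0, 2, 4, 6] (0->9, 2->20, 4->1, 6->20), giving [9, 20, 1, 20].

[9, 20, 1, 20]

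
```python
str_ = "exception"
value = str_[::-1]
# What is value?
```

str_ has length 9. The slice str_[::-1] selects indices [8, 7, 6, 5, 4, 3, 2, 1, 0] (8->'n', 7->'o', 6->'i', 5->'t', 4->'p', 3->'e', 2->'c', 1->'x', 0->'e'), giving 'noitpecxe'.

'noitpecxe'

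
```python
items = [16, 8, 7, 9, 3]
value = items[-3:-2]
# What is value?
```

items has length 5. The slice items[-3:-2] selects indices [2] (2->7), giving [7].

[7]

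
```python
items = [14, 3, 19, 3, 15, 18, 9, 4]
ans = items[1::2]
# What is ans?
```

items has length 8. The slice items[1::2] selects indices [1, 3, 5, 7] (1->3, 3->3, 5->18, 7->4), giving [3, 3, 18, 4].

[3, 3, 18, 4]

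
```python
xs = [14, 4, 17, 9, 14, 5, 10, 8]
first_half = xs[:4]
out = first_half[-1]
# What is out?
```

xs has length 8. The slice xs[:4] selects indices [0, 1, 2, 3] (0->14, 1->4, 2->17, 3->9), giving [14, 4, 17, 9]. So first_half = [14, 4, 17, 9]. Then first_half[-1] = 9.

9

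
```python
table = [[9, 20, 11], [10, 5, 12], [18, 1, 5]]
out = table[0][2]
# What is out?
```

table[0] = [9, 20, 11]. Taking column 2 of that row yields 11.

11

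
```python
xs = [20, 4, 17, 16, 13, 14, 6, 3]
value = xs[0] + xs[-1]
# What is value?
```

xs has length 8. xs[0] = 20.
xs has length 8. Negative index -1 maps to positive index 8 + (-1) = 7. xs[7] = 3.
Sum: 20 + 3 = 23.

23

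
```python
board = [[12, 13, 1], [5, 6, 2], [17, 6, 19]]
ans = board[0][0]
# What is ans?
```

board[0] = [12, 13, 1]. Taking column 0 of that row yields 12.

12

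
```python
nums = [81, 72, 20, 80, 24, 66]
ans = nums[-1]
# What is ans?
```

nums has length 6. Negative index -1 maps to positive index 6 + (-1) = 5. nums[5] = 66.

66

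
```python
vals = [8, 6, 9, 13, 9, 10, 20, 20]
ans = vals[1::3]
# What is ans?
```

vals has length 8. The slice vals[1::3] selects indices [1, 4, 7] (1->6, 4->9, 7->20), giving [6, 9, 20].

[6, 9, 20]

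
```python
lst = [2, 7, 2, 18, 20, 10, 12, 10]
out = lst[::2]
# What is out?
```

lst has length 8. The slice lst[::2] selects indices [0, 2, 4, 6] (0->2, 2->2, 4->20, 6->12), giving [2, 2, 20, 12].

[2, 2, 20, 12]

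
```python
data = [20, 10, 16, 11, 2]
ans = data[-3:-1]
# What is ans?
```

data has length 5. The slice data[-3:-1] selects indices [2, 3] (2->16, 3->11), giving [16, 11].

[16, 11]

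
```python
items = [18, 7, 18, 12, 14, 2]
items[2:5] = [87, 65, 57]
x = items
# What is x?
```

items starts as [18, 7, 18, 12, 14, 2] (length 6). The slice items[2:5] covers indices [2, 3, 4] with values [18, 12, 14]. Replacing that slice with [87, 65, 57] (same length) produces [18, 7, 87, 65, 57, 2].

[18, 7, 87, 65, 57, 2]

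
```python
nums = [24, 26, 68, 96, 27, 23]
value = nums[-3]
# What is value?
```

nums has length 6. Negative index -3 maps to positive index 6 + (-3) = 3. nums[3] = 96.

96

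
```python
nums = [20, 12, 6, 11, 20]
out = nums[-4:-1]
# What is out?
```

nums has length 5. The slice nums[-4:-1] selects indices [1, 2, 3] (1->12, 2->6, 3->11), giving [12, 6, 11].

[12, 6, 11]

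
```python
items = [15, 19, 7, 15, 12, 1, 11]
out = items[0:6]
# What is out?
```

items has length 7. The slice items[0:6] selects indices [0, 1, 2, 3, 4, 5] (0->15, 1->19, 2->7, 3->15, 4->12, 5->1), giving [15, 19, 7, 15, 12, 1].

[15, 19, 7, 15, 12, 1]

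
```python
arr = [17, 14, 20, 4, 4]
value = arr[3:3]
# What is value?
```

arr has length 5. The slice arr[3:3] resolves to an empty index range, so the result is [].

[]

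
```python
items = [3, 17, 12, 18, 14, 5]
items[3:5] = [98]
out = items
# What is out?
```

items starts as [3, 17, 12, 18, 14, 5] (length 6). The slice items[3:5] covers indices [3, 4] with values [18, 14]. Replacing that slice with [98] (different length) produces [3, 17, 12, 98, 5].

[3, 17, 12, 98, 5]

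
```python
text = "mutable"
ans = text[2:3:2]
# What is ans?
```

text has length 7. The slice text[2:3:2] selects indices [2] (2->'t'), giving 't'.

't'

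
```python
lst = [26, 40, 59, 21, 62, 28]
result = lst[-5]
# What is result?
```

lst has length 6. Negative index -5 maps to positive index 6 + (-5) = 1. lst[1] = 40.

40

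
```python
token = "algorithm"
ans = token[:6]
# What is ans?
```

token has length 9. The slice token[:6] selects indices [0, 1, 2, 3, 4, 5] (0->'a', 1->'l', 2->'g', 3->'o', 4->'r', 5->'i'), giving 'algori'.

'algori'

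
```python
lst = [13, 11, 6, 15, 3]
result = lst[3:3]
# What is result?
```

lst has length 5. The slice lst[3:3] resolves to an empty index range, so the result is [].

[]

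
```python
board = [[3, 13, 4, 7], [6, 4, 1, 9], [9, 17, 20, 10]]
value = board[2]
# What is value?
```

board has 3 rows. Row 2 is [9, 17, 20, 10].

[9, 17, 20, 10]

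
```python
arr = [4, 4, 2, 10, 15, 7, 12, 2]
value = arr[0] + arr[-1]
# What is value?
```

arr has length 8. arr[0] = 4.
arr has length 8. Negative index -1 maps to positive index 8 + (-1) = 7. arr[7] = 2.
Sum: 4 + 2 = 6.

6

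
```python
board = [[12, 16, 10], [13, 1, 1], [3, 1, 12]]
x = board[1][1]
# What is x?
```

board[1] = [13, 1, 1]. Taking column 1 of that row yields 1.

1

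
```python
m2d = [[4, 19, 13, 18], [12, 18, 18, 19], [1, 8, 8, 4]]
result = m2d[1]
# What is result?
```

m2d has 3 rows. Row 1 is [12, 18, 18, 19].

[12, 18, 18, 19]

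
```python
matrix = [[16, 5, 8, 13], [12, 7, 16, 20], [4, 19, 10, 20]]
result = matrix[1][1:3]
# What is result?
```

matrix[1] = [12, 7, 16, 20]. matrix[1] has length 4. The slice matrix[1][1:3] selects indices [1, 2] (1->7, 2->16), giving [7, 16].

[7, 16]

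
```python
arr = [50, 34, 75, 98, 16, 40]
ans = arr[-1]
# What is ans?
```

arr has length 6. Negative index -1 maps to positive index 6 + (-1) = 5. arr[5] = 40.

40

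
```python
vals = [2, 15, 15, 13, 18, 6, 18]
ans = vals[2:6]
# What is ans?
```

vals has length 7. The slice vals[2:6] selects indices [2, 3, 4, 5] (2->15, 3->13, 4->18, 5->6), giving [15, 13, 18, 6].

[15, 13, 18, 6]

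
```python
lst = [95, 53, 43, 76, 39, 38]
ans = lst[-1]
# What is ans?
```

lst has length 6. Negative index -1 maps to positive index 6 + (-1) = 5. lst[5] = 38.

38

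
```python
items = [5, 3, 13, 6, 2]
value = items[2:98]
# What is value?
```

items has length 5. The slice items[2:98] selects indices [2, 3, 4] (2->13, 3->6, 4->2), giving [13, 6, 2].

[13, 6, 2]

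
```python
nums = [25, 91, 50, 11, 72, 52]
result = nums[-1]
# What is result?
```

nums has length 6. Negative index -1 maps to positive index 6 + (-1) = 5. nums[5] = 52.

52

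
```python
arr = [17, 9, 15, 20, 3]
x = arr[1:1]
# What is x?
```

arr has length 5. The slice arr[1:1] resolves to an empty index range, so the result is [].

[]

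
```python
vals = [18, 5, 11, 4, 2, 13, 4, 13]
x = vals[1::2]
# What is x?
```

vals has length 8. The slice vals[1::2] selects indices [1, 3, 5, 7] (1->5, 3->4, 5->13, 7->13), giving [5, 4, 13, 13].

[5, 4, 13, 13]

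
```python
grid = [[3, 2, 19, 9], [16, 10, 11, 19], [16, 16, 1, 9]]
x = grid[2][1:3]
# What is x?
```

grid[2] = [16, 16, 1, 9]. grid[2] has length 4. The slice grid[2][1:3] selects indices [1, 2] (1->16, 2->1), giving [16, 1].

[16, 1]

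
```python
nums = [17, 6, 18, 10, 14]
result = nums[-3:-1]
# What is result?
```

nums has length 5. The slice nums[-3:-1] selects indices [2, 3] (2->18, 3->10), giving [18, 10].

[18, 10]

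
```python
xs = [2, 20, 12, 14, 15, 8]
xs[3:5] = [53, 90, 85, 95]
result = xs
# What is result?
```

xs starts as [2, 20, 12, 14, 15, 8] (length 6). The slice xs[3:5] covers indices [3, 4] with values [14, 15]. Replacing that slice with [53, 90, 85, 95] (different length) produces [2, 20, 12, 53, 90, 85, 95, 8].

[2, 20, 12, 53, 90, 85, 95, 8]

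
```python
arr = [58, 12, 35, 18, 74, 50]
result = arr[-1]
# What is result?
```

arr has length 6. Negative index -1 maps to positive index 6 + (-1) = 5. arr[5] = 50.

50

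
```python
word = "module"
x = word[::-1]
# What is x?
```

word has length 6. The slice word[::-1] selects indices [5, 4, 3, 2, 1, 0] (5->'e', 4->'l', 3->'u', 2->'d', 1->'o', 0->'m'), giving 'eludom'.

'eludom'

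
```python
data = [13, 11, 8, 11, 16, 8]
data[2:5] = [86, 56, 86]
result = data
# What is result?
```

data starts as [13, 11, 8, 11, 16, 8] (length 6). The slice data[2:5] covers indices [2, 3, 4] with values [8, 11, 16]. Replacing that slice with [86, 56, 86] (same length) produces [13, 11, 86, 56, 86, 8].

[13, 11, 86, 56, 86, 8]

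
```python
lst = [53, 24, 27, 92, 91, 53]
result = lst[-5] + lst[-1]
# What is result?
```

lst has length 6. Negative index -5 maps to positive index 6 + (-5) = 1. lst[1] = 24.
lst has length 6. Negative index -1 maps to positive index 6 + (-1) = 5. lst[5] = 53.
Sum: 24 + 53 = 77.

77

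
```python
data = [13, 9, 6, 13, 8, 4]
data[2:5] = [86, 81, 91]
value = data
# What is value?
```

data starts as [13, 9, 6, 13, 8, 4] (length 6). The slice data[2:5] covers indices [2, 3, 4] with values [6, 13, 8]. Replacing that slice with [86, 81, 91] (same length) produces [13, 9, 86, 81, 91, 4].

[13, 9, 86, 81, 91, 4]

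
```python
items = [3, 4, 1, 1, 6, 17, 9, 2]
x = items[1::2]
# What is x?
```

items has length 8. The slice items[1::2] selects indices [1, 3, 5, 7] (1->4, 3->1, 5->17, 7->2), giving [4, 1, 17, 2].

[4, 1, 17, 2]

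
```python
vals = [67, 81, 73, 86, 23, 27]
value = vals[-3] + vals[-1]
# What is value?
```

vals has length 6. Negative index -3 maps to positive index 6 + (-3) = 3. vals[3] = 86.
vals has length 6. Negative index -1 maps to positive index 6 + (-1) = 5. vals[5] = 27.
Sum: 86 + 27 = 113.

113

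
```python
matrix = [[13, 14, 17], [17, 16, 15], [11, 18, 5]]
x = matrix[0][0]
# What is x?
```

matrix[0] = [13, 14, 17]. Taking column 0 of that row yields 13.

13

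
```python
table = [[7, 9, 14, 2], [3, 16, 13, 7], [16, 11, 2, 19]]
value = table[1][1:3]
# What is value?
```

table[1] = [3, 16, 13, 7]. table[1] has length 4. The slice table[1][1:3] selects indices [1, 2] (1->16, 2->13), giving [16, 13].

[16, 13]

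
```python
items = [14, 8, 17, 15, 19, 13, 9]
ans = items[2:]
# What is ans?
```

items has length 7. The slice items[2:] selects indices [2, 3, 4, 5, 6] (2->17, 3->15, 4->19, 5->13, 6->9), giving [17, 15, 19, 13, 9].

[17, 15, 19, 13, 9]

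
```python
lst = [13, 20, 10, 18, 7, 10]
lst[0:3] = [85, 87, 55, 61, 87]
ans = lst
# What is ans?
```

lst starts as [13, 20, 10, 18, 7, 10] (length 6). The slice lst[0:3] covers indices [0, 1, 2] with values [13, 20, 10]. Replacing that slice with [85, 87, 55, 61, 87] (different length) produces [85, 87, 55, 61, 87, 18, 7, 10].

[85, 87, 55, 61, 87, 18, 7, 10]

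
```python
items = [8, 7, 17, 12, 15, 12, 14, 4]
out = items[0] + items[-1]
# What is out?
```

items has length 8. items[0] = 8.
items has length 8. Negative index -1 maps to positive index 8 + (-1) = 7. items[7] = 4.
Sum: 8 + 4 = 12.

12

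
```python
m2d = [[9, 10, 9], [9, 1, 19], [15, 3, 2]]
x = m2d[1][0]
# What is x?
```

m2d[1] = [9, 1, 19]. Taking column 0 of that row yields 9.

9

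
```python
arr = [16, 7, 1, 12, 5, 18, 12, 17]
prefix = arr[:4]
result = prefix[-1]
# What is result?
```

arr has length 8. The slice arr[:4] selects indices [0, 1, 2, 3] (0->16, 1->7, 2->1, 3->12), giving [16, 7, 1, 12]. So prefix = [16, 7, 1, 12]. Then prefix[-1] = 12.

12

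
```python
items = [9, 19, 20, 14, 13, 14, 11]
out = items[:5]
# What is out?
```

items has length 7. The slice items[:5] selects indices [0, 1, 2, 3, 4] (0->9, 1->19, 2->20, 3->14, 4->13), giving [9, 19, 20, 14, 13].

[9, 19, 20, 14, 13]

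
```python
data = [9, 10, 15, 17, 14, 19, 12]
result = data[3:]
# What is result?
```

data has length 7. The slice data[3:] selects indices [3, 4, 5, 6] (3->17, 4->14, 5->19, 6->12), giving [17, 14, 19, 12].

[17, 14, 19, 12]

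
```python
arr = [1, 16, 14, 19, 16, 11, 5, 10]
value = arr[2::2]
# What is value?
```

arr has length 8. The slice arr[2::2] selects indices [2, 4, 6] (2->14, 4->16, 6->5), giving [14, 16, 5].

[14, 16, 5]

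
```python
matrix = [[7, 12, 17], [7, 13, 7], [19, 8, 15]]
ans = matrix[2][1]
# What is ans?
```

matrix[2] = [19, 8, 15]. Taking column 1 of that row yields 8.

8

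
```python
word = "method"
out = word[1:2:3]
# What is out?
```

word has length 6. The slice word[1:2:3] selects indices [1] (1->'e'), giving 'e'.

'e'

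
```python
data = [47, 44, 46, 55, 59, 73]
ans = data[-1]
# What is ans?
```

data has length 6. Negative index -1 maps to positive index 6 + (-1) = 5. data[5] = 73.

73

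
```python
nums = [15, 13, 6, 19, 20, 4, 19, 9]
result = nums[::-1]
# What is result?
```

nums has length 8. The slice nums[::-1] selects indices [7, 6, 5, 4, 3, 2, 1, 0] (7->9, 6->19, 5->4, 4->20, 3->19, 2->6, 1->13, 0->15), giving [9, 19, 4, 20, 19, 6, 13, 15].

[9, 19, 4, 20, 19, 6, 13, 15]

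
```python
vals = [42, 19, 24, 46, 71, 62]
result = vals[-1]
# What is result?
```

vals has length 6. Negative index -1 maps to positive index 6 + (-1) = 5. vals[5] = 62.

62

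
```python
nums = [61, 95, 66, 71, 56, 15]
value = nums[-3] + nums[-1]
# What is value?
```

nums has length 6. Negative index -3 maps to positive index 6 + (-3) = 3. nums[3] = 71.
nums has length 6. Negative index -1 maps to positive index 6 + (-1) = 5. nums[5] = 15.
Sum: 71 + 15 = 86.

86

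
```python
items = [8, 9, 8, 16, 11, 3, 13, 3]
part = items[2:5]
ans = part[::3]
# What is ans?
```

items has length 8. The slice items[2:5] selects indices [2, 3, 4] (2->8, 3->16, 4->11), giving [8, 16, 11]. So part = [8, 16, 11]. part has length 3. The slice part[::3] selects indices [0] (0->8), giving [8].

[8]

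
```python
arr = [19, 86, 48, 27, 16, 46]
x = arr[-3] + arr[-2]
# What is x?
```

arr has length 6. Negative index -3 maps to positive index 6 + (-3) = 3. arr[3] = 27.
arr has length 6. Negative index -2 maps to positive index 6 + (-2) = 4. arr[4] = 16.
Sum: 27 + 16 = 43.

43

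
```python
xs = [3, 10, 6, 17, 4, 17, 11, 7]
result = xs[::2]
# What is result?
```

xs has length 8. The slice xs[::2] selects indices [0, 2, 4, 6] (0->3, 2->6, 4->4, 6->11), giving [3, 6, 4, 11].

[3, 6, 4, 11]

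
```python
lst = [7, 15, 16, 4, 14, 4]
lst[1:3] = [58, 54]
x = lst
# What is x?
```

lst starts as [7, 15, 16, 4, 14, 4] (length 6). The slice lst[1:3] covers indices [1, 2] with values [15, 16]. Replacing that slice with [58, 54] (same length) produces [7, 58, 54, 4, 14, 4].

[7, 58, 54, 4, 14, 4]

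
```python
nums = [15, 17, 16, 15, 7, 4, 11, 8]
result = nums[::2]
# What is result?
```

nums has length 8. The slice nums[::2] selects indices [0, 2, 4, 6] (0->15, 2->16, 4->7, 6->11), giving [15, 16, 7, 11].

[15, 16, 7, 11]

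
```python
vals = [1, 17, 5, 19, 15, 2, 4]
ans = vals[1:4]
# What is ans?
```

vals has length 7. The slice vals[1:4] selects indices [1, 2, 3] (1->17, 2->5, 3->19), giving [17, 5, 19].

[17, 5, 19]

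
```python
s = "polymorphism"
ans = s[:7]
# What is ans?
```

s has length 12. The slice s[:7] selects indices [0, 1, 2, 3, 4, 5, 6] (0->'p', 1->'o', 2->'l', 3->'y', 4->'m', 5->'o', 6->'r'), giving 'polymor'.

'polymor'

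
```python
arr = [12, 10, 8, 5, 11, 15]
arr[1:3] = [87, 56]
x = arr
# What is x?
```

arr starts as [12, 10, 8, 5, 11, 15] (length 6). The slice arr[1:3] covers indices [1, 2] with values [10, 8]. Replacing that slice with [87, 56] (same length) produces [12, 87, 56, 5, 11, 15].

[12, 87, 56, 5, 11, 15]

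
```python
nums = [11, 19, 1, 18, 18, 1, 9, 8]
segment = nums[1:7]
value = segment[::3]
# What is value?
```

nums has length 8. The slice nums[1:7] selects indices [1, 2, 3, 4, 5, 6] (1->19, 2->1, 3->18, 4->18, 5->1, 6->9), giving [19, 1, 18, 18, 1, 9]. So segment = [19, 1, 18, 18, 1, 9]. segment has length 6. The slice segment[::3] selects indices [0, 3] (0->19, 3->18), giving [19, 18].

[19, 18]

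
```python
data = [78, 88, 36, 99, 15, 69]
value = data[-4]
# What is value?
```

data has length 6. Negative index -4 maps to positive index 6 + (-4) = 2. data[2] = 36.

36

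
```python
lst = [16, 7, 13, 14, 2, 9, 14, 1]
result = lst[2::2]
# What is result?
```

lst has length 8. The slice lst[2::2] selects indices [2, 4, 6] (2->13, 4->2, 6->14), giving [13, 2, 14].

[13, 2, 14]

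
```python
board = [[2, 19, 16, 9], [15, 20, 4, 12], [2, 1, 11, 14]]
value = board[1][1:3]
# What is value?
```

board[1] = [15, 20, 4, 12]. board[1] has length 4. The slice board[1][1:3] selects indices [1, 2] (1->20, 2->4), giving [20, 4].

[20, 4]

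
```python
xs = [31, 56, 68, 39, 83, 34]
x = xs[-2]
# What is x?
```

xs has length 6. Negative index -2 maps to positive index 6 + (-2) = 4. xs[4] = 83.

83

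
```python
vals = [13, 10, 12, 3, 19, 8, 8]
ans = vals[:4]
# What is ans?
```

vals has length 7. The slice vals[:4] selects indices [0, 1, 2, 3] (0->13, 1->10, 2->12, 3->3), giving [13, 10, 12, 3].

[13, 10, 12, 3]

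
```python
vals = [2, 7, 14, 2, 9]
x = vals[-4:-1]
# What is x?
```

vals has length 5. The slice vals[-4:-1] selects indices [1, 2, 3] (1->7, 2->14, 3->2), giving [7, 14, 2].

[7, 14, 2]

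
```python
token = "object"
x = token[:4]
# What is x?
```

token has length 6. The slice token[:4] selects indices [0, 1, 2, 3] (0->'o', 1->'b', 2->'j', 3->'e'), giving 'obje'.

'obje'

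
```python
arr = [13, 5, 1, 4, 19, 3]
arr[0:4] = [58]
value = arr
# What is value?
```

arr starts as [13, 5, 1, 4, 19, 3] (length 6). The slice arr[0:4] covers indices [0, 1, 2, 3] with values [13, 5, 1, 4]. Replacing that slice with [58] (different length) produces [58, 19, 3].

[58, 19, 3]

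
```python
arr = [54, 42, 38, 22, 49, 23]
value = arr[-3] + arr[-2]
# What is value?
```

arr has length 6. Negative index -3 maps to positive index 6 + (-3) = 3. arr[3] = 22.
arr has length 6. Negative index -2 maps to positive index 6 + (-2) = 4. arr[4] = 49.
Sum: 22 + 49 = 71.

71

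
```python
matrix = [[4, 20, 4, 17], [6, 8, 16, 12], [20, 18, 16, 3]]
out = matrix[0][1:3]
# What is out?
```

matrix[0] = [4, 20, 4, 17]. matrix[0] has length 4. The slice matrix[0][1:3] selects indices [1, 2] (1->20, 2->4), giving [20, 4].

[20, 4]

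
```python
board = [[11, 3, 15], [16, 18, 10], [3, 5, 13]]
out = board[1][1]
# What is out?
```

board[1] = [16, 18, 10]. Taking column 1 of that row yields 18.

18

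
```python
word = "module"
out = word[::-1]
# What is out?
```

word has length 6. The slice word[::-1] selects indices [5, 4, 3, 2, 1, 0] (5->'e', 4->'l', 3->'u', 2->'d', 1->'o', 0->'m'), giving 'eludom'.

'eludom'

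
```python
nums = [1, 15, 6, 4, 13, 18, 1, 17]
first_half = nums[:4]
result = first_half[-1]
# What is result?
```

nums has length 8. The slice nums[:4] selects indices [0, 1, 2, 3] (0->1, 1->15, 2->6, 3->4), giving [1, 15, 6, 4]. So first_half = [1, 15, 6, 4]. Then first_half[-1] = 4.

4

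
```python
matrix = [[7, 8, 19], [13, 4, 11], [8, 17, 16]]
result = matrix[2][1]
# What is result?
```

matrix[2] = [8, 17, 16]. Taking column 1 of that row yields 17.

17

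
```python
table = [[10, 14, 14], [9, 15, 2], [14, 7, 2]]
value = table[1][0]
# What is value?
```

table[1] = [9, 15, 2]. Taking column 0 of that row yields 9.

9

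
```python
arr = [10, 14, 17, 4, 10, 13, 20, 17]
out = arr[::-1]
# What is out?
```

arr has length 8. The slice arr[::-1] selects indices [7, 6, 5, 4, 3, 2, 1, 0] (7->17, 6->20, 5->13, 4->10, 3->4, 2->17, 1->14, 0->10), giving [17, 20, 13, 10, 4, 17, 14, 10].

[17, 20, 13, 10, 4, 17, 14, 10]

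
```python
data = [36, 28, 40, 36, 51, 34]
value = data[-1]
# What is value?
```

data has length 6. Negative index -1 maps to positive index 6 + (-1) = 5. data[5] = 34.

34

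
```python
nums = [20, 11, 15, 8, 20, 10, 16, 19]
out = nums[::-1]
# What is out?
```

nums has length 8. The slice nums[::-1] selects indices [7, 6, 5, 4, 3, 2, 1, 0] (7->19, 6->16, 5->10, 4->20, 3->8, 2->15, 1->11, 0->20), giving [19, 16, 10, 20, 8, 15, 11, 20].

[19, 16, 10, 20, 8, 15, 11, 20]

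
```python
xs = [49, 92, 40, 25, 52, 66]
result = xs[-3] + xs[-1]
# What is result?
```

xs has length 6. Negative index -3 maps to positive index 6 + (-3) = 3. xs[3] = 25.
xs has length 6. Negative index -1 maps to positive index 6 + (-1) = 5. xs[5] = 66.
Sum: 25 + 66 = 91.

91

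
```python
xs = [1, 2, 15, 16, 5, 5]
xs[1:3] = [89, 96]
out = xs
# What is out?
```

xs starts as [1, 2, 15, 16, 5, 5] (length 6). The slice xs[1:3] covers indices [1, 2] with values [2, 15]. Replacing that slice with [89, 96] (same length) produces [1, 89, 96, 16, 5, 5].

[1, 89, 96, 16, 5, 5]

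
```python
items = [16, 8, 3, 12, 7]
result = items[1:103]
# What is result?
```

items has length 5. The slice items[1:103] selects indices [1, 2, 3, 4] (1->8, 2->3, 3->12, 4->7), giving [8, 3, 12, 7].

[8, 3, 12, 7]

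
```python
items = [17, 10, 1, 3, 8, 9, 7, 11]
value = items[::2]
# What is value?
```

items has length 8. The slice items[::2] selects indices [0, 2, 4, 6] (0->17, 2->1, 4->8, 6->7), giving [17, 1, 8, 7].

[17, 1, 8, 7]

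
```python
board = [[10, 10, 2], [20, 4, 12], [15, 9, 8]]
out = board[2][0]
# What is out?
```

board[2] = [15, 9, 8]. Taking column 0 of that row yields 15.

15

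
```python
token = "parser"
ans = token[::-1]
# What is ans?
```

token has length 6. The slice token[::-1] selects indices [5, 4, 3, 2, 1, 0] (5->'r', 4->'e', 3->'s', 2->'r', 1->'a', 0->'p'), giving 'resrap'.

'resrap'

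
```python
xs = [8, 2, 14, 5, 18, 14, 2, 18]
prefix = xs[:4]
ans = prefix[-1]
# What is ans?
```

xs has length 8. The slice xs[:4] selects indices [0, 1, 2, 3] (0->8, 1->2, 2->14, 3->5), giving [8, 2, 14, 5]. So prefix = [8, 2, 14, 5]. Then prefix[-1] = 5.

5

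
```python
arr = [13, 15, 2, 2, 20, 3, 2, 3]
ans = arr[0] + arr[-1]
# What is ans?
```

arr has length 8. arr[0] = 13.
arr has length 8. Negative index -1 maps to positive index 8 + (-1) = 7. arr[7] = 3.
Sum: 13 + 3 = 16.

16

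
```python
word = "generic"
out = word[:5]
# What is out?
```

word has length 7. The slice word[:5] selects indices [0, 1, 2, 3, 4] (0->'g', 1->'e', 2->'n', 3->'e', 4->'r'), giving 'gener'.

'gener'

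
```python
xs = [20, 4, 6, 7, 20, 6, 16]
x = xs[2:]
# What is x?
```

xs has length 7. The slice xs[2:] selects indices [2, 3, 4, 5, 6] (2->6, 3->7, 4->20, 5->6, 6->16), giving [6, 7, 20, 6, 16].

[6, 7, 20, 6, 16]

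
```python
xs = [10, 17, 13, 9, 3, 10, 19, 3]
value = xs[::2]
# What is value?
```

xs has length 8. The slice xs[::2] selects indices [0, 2, 4, 6] (0->10, 2->13, 4->3, 6->19), giving [10, 13, 3, 19].

[10, 13, 3, 19]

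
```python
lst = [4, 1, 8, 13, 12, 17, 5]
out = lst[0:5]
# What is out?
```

lst has length 7. The slice lst[0:5] selects indices [0, 1, 2, 3, 4] (0->4, 1->1, 2->8, 3->13, 4->12), giving [4, 1, 8, 13, 12].

[4, 1, 8, 13, 12]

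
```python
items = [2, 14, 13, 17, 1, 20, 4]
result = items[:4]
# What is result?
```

items has length 7. The slice items[:4] selects indices [0, 1, 2, 3] (0->2, 1->14, 2->13, 3->17), giving [2, 14, 13, 17].

[2, 14, 13, 17]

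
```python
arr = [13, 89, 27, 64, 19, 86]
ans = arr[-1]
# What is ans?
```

arr has length 6. Negative index -1 maps to positive index 6 + (-1) = 5. arr[5] = 86.

86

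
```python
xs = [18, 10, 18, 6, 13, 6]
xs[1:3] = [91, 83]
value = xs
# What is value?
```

xs starts as [18, 10, 18, 6, 13, 6] (length 6). The slice xs[1:3] covers indices [1, 2] with values [10, 18]. Replacing that slice with [91, 83] (same length) produces [18, 91, 83, 6, 13, 6].

[18, 91, 83, 6, 13, 6]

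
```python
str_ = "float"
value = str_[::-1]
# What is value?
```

str_ has length 5. The slice str_[::-1] selects indices [4, 3, 2, 1, 0] (4->'t', 3->'a', 2->'o', 1->'l', 0->'f'), giving 'taolf'.

'taolf'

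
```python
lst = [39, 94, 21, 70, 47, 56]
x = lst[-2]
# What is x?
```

lst has length 6. Negative index -2 maps to positive index 6 + (-2) = 4. lst[4] = 47.

47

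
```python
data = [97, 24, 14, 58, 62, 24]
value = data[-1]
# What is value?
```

data has length 6. Negative index -1 maps to positive index 6 + (-1) = 5. data[5] = 24.

24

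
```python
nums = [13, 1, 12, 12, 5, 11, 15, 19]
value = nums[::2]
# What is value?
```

nums has length 8. The slice nums[::2] selects indices [0, 2, 4, 6] (0->13, 2->12, 4->5, 6->15), giving [13, 12, 5, 15].

[13, 12, 5, 15]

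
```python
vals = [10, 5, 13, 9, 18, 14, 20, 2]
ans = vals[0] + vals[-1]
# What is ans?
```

vals has length 8. vals[0] = 10.
vals has length 8. Negative index -1 maps to positive index 8 + (-1) = 7. vals[7] = 2.
Sum: 10 + 2 = 12.

12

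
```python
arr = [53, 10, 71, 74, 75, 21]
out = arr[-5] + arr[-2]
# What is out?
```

arr has length 6. Negative index -5 maps to positive index 6 + (-5) = 1. arr[1] = 10.
arr has length 6. Negative index -2 maps to positive index 6 + (-2) = 4. arr[4] = 75.
Sum: 10 + 75 = 85.

85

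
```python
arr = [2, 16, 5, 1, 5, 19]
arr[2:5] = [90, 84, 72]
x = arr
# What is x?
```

arr starts as [2, 16, 5, 1, 5, 19] (length 6). The slice arr[2:5] covers indices [2, 3, 4] with values [5, 1, 5]. Replacing that slice with [90, 84, 72] (same length) produces [2, 16, 90, 84, 72, 19].

[2, 16, 90, 84, 72, 19]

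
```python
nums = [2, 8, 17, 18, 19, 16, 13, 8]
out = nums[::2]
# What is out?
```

nums has length 8. The slice nums[::2] selects indices [0, 2, 4, 6] (0->2, 2->17, 4->19, 6->13), giving [2, 17, 19, 13].

[2, 17, 19, 13]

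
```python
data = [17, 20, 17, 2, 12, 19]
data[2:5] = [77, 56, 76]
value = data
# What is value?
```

data starts as [17, 20, 17, 2, 12, 19] (length 6). The slice data[2:5] covers indices [2, 3, 4] with values [17, 2, 12]. Replacing that slice with [77, 56, 76] (same length) produces [17, 20, 77, 56, 76, 19].

[17, 20, 77, 56, 76, 19]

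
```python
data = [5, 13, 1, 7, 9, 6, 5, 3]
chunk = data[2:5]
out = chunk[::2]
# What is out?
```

data has length 8. The slice data[2:5] selects indices [2, 3, 4] (2->1, 3->7, 4->9), giving [1, 7, 9]. So chunk = [1, 7, 9]. chunk has length 3. The slice chunk[::2] selects indices [0, 2] (0->1, 2->9), giving [1, 9].

[1, 9]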